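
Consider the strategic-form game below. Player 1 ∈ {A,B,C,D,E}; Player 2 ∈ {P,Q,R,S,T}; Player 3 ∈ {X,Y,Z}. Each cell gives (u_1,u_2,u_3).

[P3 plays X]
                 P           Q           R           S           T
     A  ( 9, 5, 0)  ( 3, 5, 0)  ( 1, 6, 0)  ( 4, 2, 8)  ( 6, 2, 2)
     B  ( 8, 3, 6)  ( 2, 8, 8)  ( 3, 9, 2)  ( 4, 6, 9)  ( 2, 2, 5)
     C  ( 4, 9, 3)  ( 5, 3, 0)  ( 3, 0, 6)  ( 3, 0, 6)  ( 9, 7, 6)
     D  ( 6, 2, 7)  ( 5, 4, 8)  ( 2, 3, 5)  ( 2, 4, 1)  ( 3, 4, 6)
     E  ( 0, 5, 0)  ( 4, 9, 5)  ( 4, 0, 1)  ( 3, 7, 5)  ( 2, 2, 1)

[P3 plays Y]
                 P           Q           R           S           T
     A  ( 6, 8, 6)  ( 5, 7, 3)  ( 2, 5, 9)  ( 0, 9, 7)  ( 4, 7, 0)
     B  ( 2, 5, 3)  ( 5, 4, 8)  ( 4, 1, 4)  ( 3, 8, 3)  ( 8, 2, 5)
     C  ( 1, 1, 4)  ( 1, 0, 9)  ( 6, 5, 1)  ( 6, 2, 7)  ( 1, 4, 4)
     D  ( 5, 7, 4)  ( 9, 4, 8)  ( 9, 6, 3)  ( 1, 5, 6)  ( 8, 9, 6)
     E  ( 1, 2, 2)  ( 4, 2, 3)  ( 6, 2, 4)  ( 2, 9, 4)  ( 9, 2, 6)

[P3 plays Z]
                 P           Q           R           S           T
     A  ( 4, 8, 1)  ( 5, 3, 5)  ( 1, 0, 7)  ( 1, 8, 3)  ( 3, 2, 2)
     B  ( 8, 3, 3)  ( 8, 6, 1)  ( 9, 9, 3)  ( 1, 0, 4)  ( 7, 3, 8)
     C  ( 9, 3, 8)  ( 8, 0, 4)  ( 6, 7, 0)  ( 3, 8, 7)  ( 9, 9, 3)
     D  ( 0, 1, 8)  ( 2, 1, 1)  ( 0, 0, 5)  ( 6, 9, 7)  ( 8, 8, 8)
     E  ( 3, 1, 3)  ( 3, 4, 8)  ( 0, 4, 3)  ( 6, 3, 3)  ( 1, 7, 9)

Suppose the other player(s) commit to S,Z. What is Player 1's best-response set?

u_1(A vs S,Z) = 1
u_1(B vs S,Z) = 1
u_1(C vs S,Z) = 3
u_1(D vs S,Z) = 6
u_1(E vs S,Z) = 6
max payoff 6 at {D,E}

argmax u_1 = {D,E}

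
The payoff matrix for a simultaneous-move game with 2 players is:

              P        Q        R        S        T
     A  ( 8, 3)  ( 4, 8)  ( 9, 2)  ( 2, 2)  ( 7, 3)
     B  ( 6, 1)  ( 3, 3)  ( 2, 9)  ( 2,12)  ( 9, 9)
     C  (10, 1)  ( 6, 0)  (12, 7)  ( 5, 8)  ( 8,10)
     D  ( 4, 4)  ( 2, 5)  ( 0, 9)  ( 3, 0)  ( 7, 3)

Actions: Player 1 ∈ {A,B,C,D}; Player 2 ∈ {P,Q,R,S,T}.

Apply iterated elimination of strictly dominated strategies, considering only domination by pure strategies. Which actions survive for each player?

Survivors P1:{B,C} P2:{S,T}

P1 drop A (C beats it: P:10>8 Q:6>4 R:12>9 S:5>2 T:8>7)
P1 drop D (C beats it: P:10>4 Q:6>2 R:12>0 S:5>3 T:8>7)
P2 drop P (R beats it: B:9>1 C:7>1)
P2 drop Q (R beats it: B:9>3 C:7>0)
P2 drop R (S beats it: B:12>9 C:8>7)
P1→{B,C} P2→{S,T}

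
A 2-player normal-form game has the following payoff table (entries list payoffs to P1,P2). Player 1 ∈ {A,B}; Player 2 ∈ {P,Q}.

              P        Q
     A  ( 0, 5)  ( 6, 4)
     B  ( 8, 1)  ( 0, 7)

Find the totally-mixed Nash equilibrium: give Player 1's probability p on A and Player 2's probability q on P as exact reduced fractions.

P1 indiff ⇒ q·0+(1-q)·6 = q·8+(1-q)·0 ⇒ q(-8) = (1-q)(-6) ⇒ q = 3/7
P2 indiff ⇒ p·5+(1-p)·1 = p·4+(1-p)·7 ⇒ p(1) = (1-p)(6) ⇒ p = 6/7

p=6/7, q=3/7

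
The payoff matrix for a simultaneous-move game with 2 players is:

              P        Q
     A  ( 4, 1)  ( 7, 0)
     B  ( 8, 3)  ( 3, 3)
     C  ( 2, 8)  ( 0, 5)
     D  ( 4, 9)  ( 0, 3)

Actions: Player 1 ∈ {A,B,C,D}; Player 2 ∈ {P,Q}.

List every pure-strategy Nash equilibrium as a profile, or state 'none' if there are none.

Nash profiles: (B,P)

(A,P): not NE [P1→B gives 8>4]
(A,Q): not NE [P2→P gives 1>0]
(B,P): NE
(B,Q): not NE [P1→A gives 7>3]
(C,P): not NE [P1→B gives 8>2]
(C,Q): not NE [P1→A gives 7>0; P2→P gives 8>5]
(D,P): not NE [P1→B gives 8>4]
(D,Q): not NE [P1→A gives 7>0; P2→P gives 9>3]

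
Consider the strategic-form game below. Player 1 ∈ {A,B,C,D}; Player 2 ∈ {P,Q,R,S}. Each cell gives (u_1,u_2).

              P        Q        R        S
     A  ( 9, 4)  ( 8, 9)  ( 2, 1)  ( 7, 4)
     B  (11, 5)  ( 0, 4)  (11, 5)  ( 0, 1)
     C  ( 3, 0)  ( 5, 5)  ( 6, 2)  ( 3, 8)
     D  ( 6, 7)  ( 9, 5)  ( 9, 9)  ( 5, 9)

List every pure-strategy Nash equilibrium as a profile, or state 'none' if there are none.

Nash profiles: (B,P), (B,R)

(A,P): not NE [P1→B gives 11>9; P2→Q gives 9>4]
(A,Q): not NE [P1→D gives 9>8]
(A,R): not NE [P1→B gives 11>2; P2→Q gives 9>1]
(A,S): not NE [P2→Q gives 9>4]
(B,P): NE
(B,Q): not NE [P1→D gives 9>0; P2→R gives 5>4]
(B,R): NE
(B,S): not NE [P1→A gives 7>0; P2→R gives 5>1]
(C,P): not NE [P1→B gives 11>3; P2→S gives 8>0]
(C,Q): not NE [P1→D gives 9>5; P2→S gives 8>5]
(C,R): not NE [P1→B gives 11>6; P2→S gives 8>2]
(C,S): not NE [P1→A gives 7>3]
(D,P): not NE [P1→B gives 11>6; P2→S gives 9>7]
(D,Q): not NE [P2→S gives 9>5]
(D,R): not NE [P1→B gives 11>9]
(D,S): not NE [P1→A gives 7>5]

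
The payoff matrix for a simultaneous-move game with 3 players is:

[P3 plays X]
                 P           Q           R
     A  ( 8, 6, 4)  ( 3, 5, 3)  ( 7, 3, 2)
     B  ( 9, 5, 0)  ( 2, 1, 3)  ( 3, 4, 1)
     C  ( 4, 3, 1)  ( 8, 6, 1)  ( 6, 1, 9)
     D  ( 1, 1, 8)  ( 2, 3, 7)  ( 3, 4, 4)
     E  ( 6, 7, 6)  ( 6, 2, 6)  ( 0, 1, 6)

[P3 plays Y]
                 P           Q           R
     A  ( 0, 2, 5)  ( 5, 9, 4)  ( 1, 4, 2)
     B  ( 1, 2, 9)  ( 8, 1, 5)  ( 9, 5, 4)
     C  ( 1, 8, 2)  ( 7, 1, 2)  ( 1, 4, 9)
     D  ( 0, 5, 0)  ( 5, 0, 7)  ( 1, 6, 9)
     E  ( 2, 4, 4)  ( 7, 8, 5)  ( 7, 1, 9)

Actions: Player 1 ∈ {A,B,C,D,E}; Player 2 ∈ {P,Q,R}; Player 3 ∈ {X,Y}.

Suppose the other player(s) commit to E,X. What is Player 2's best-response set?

argmax u_2 = {P}

u_2(P vs E,X) = 7
u_2(Q vs E,X) = 2
u_2(R vs E,X) = 1
max payoff 7 at {P}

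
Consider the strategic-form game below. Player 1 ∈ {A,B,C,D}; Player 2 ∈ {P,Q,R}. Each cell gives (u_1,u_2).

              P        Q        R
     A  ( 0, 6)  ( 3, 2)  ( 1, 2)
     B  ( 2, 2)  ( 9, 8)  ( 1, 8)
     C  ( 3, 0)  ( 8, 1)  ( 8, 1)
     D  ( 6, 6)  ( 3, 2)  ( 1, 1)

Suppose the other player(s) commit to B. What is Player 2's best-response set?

P2 best: {Q,R}

u_2(P vs B) = 2
u_2(Q vs B) = 8
u_2(R vs B) = 8
max payoff 8 at {Q,R}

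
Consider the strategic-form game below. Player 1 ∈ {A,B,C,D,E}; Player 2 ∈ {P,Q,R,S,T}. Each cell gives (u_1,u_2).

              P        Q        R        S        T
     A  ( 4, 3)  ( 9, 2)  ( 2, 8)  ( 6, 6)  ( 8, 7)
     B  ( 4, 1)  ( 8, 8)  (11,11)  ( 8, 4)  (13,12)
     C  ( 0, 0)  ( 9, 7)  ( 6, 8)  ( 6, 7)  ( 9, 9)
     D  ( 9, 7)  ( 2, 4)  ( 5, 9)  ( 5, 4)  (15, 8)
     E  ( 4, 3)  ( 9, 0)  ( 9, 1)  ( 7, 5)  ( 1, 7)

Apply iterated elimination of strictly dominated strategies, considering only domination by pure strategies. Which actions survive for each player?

Survivors P1:{B,D} P2:{R,T}

P2 drop P (T beats it: A:7>3 B:12>1 C:9>0 D:8>7 E:7>3)
P2 drop Q (R beats it: A:8>2 B:11>8 C:8>7 D:9>4 E:1>0)
P1 drop A (B beats it: R:11>2 S:8>6 T:13>8)
P1 drop C (B beats it: R:11>6 S:8>6 T:13>9)
P1 drop E (B beats it: R:11>9 S:8>7 T:13>1)
P2 drop S (R beats it: B:11>4 D:9>4)
P1→{B,D} P2→{R,T}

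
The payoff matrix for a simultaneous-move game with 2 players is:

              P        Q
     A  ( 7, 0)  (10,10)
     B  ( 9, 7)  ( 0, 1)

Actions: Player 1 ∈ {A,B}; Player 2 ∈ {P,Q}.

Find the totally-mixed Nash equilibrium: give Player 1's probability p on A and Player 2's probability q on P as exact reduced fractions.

P1 mixes 3/8 on A; P2 mixes 5/6 on P

P1 indiff ⇒ q·7+(1-q)·10 = q·9+(1-q)·0 ⇒ q(-2) = (1-q)(-10) ⇒ q = 5/6
P2 indiff ⇒ p·0+(1-p)·7 = p·10+(1-p)·1 ⇒ p(-10) = (1-p)(-6) ⇒ p = 3/8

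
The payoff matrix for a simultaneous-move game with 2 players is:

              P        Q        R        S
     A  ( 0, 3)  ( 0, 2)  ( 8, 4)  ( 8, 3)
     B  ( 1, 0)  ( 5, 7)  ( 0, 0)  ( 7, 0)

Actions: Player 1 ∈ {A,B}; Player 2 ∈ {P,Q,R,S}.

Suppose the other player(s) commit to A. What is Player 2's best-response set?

BR_2 = {R}

u_2(P vs A) = 3
u_2(Q vs A) = 2
u_2(R vs A) = 4
u_2(S vs A) = 3
max payoff 4 at {R}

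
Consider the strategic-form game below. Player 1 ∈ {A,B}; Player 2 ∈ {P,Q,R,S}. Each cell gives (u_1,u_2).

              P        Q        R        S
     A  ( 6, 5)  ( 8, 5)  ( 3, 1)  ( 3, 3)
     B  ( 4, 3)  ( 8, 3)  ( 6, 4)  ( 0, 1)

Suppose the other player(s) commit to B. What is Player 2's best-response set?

u_2(P vs B) = 3
u_2(Q vs B) = 3
u_2(R vs B) = 4
u_2(S vs B) = 1
max payoff 4 at {R}

BR_2 = {R}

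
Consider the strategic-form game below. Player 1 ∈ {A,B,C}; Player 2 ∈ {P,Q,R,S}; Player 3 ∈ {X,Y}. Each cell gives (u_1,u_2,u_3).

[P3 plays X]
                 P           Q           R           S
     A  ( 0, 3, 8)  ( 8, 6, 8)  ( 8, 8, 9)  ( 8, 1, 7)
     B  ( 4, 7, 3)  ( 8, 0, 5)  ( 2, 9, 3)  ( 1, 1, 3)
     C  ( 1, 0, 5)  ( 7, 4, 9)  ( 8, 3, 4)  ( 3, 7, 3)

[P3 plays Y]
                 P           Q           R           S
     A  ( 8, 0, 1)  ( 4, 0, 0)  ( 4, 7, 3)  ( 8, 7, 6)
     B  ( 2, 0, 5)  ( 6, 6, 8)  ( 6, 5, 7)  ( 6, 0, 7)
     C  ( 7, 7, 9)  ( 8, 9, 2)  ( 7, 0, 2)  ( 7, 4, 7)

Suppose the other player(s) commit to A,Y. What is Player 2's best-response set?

argmax u_2 = {R,S}

u_2(P vs A,Y) = 0
u_2(Q vs A,Y) = 0
u_2(R vs A,Y) = 7
u_2(S vs A,Y) = 7
max payoff 7 at {R,S}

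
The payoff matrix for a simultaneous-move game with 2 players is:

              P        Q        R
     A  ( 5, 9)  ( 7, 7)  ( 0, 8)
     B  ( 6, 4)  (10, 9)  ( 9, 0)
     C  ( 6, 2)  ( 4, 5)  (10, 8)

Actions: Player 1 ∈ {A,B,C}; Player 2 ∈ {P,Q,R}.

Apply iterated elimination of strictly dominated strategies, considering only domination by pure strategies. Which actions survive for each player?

P1 drop A (B beats it: P:6>5 Q:10>7 R:9>0)
P2 drop P (Q beats it: B:9>4 C:5>2)
P1→{B,C} P2→{Q,R}

IESDS → P1:{B,C} P2:{Q,R}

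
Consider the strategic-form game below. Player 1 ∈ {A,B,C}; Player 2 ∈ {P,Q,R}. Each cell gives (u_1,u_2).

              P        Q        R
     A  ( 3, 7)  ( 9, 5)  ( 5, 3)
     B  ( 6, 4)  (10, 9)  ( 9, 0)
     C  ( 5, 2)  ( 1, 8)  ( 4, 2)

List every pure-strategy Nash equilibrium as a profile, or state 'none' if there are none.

(A,P): not NE [P1→B gives 6>3]
(A,Q): not NE [P1→B gives 10>9; P2→P gives 7>5]
(A,R): not NE [P1→B gives 9>5; P2→P gives 7>3]
(B,P): not NE [P2→Q gives 9>4]
(B,Q): NE
(B,R): not NE [P2→Q gives 9>0]
(C,P): not NE [P1→B gives 6>5; P2→Q gives 8>2]
(C,Q): not NE [P1→B gives 10>1]
(C,R): not NE [P1→B gives 9>4; P2→Q gives 8>2]

NE set: (B,Q)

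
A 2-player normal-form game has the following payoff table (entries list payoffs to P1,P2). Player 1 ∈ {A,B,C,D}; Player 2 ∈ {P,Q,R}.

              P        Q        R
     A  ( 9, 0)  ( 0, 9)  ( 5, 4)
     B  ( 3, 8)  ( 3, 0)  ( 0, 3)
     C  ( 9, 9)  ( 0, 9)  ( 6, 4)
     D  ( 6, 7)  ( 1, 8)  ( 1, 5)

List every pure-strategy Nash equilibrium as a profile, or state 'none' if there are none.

(A,P): not NE [P2→Q gives 9>0]
(A,Q): not NE [P1→B gives 3>0]
(A,R): not NE [P1→C gives 6>5; P2→Q gives 9>4]
(B,P): not NE [P1→C gives 9>3]
(B,Q): not NE [P2→P gives 8>0]
(B,R): not NE [P1→C gives 6>0; P2→P gives 8>3]
(C,P): NE
(C,Q): not NE [P1→B gives 3>0]
(C,R): not NE [P2→Q gives 9>4]
(D,P): not NE [P1→C gives 9>6; P2→Q gives 8>7]
(D,Q): not NE [P1→B gives 3>1]
(D,R): not NE [P1→C gives 6>1; P2→Q gives 8>5]

Nash profiles: (C,P)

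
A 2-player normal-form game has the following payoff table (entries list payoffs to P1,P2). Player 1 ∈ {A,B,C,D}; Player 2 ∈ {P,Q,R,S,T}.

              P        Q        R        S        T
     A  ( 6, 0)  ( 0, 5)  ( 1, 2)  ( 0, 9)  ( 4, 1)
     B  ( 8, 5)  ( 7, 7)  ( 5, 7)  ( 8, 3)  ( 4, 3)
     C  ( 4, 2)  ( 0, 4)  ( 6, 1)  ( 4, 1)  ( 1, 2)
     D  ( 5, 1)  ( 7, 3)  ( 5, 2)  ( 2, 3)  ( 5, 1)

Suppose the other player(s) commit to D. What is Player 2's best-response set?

BR_2 = {Q,S}

u_2(P vs D) = 1
u_2(Q vs D) = 3
u_2(R vs D) = 2
u_2(S vs D) = 3
u_2(T vs D) = 1
max payoff 3 at {Q,S}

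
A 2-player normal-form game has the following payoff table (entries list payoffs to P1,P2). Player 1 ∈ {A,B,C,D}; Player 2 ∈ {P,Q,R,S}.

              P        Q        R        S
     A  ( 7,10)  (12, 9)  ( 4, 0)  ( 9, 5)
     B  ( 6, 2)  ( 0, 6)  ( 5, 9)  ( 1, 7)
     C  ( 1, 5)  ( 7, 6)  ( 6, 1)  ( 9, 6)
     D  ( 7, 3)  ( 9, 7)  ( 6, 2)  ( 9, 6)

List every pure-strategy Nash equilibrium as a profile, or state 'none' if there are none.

PSNE = {(A,P), (C,S)}

(A,P): NE
(A,Q): not NE [P2→P gives 10>9]
(A,R): not NE [P1→D gives 6>4; P2→P gives 10>0]
(A,S): not NE [P2→P gives 10>5]
(B,P): not NE [P1→D gives 7>6; P2→R gives 9>2]
(B,Q): not NE [P1→A gives 12>0; P2→R gives 9>6]
(B,R): not NE [P1→D gives 6>5]
(B,S): not NE [P1→D gives 9>1; P2→R gives 9>7]
(C,P): not NE [P1→D gives 7>1; P2→S gives 6>5]
(C,Q): not NE [P1→A gives 12>7]
(C,R): not NE [P2→S gives 6>1]
(C,S): NE
(D,P): not NE [P2→Q gives 7>3]
(D,Q): not NE [P1→A gives 12>9]
(D,R): not NE [P2→Q gives 7>2]
(D,S): not NE [P2→Q gives 7>6]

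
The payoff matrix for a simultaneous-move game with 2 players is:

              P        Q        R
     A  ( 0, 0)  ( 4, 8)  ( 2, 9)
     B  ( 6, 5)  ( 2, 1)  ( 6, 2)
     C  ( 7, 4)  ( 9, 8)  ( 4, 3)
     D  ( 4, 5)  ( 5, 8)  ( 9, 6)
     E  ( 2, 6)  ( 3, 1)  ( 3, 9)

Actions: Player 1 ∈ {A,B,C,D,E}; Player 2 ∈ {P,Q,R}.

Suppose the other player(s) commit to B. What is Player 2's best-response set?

argmax u_2 = {P}

u_2(P vs B) = 5
u_2(Q vs B) = 1
u_2(R vs B) = 2
max payoff 5 at {P}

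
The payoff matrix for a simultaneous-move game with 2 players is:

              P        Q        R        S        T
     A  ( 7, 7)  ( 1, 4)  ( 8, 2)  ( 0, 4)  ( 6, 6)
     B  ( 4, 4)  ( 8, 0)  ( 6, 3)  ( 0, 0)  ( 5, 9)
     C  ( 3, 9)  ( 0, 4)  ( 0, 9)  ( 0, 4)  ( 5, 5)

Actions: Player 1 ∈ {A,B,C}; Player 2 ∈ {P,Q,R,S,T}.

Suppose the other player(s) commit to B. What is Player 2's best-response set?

argmax u_2 = {T}

u_2(P vs B) = 4
u_2(Q vs B) = 0
u_2(R vs B) = 3
u_2(S vs B) = 0
u_2(T vs B) = 9
max payoff 9 at {T}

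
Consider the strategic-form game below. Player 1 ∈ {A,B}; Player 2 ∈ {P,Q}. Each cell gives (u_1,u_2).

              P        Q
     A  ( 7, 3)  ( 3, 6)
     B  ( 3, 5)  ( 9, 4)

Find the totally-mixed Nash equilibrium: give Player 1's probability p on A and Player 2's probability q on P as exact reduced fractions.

P1 indiff ⇒ q·7+(1-q)·3 = q·3+(1-q)·9 ⇒ q(4) = (1-q)(6) ⇒ q = 3/5
P2 indiff ⇒ p·3+(1-p)·5 = p·6+(1-p)·4 ⇒ p(-3) = (1-p)(-1) ⇒ p = 1/4

p=1/4, q=3/5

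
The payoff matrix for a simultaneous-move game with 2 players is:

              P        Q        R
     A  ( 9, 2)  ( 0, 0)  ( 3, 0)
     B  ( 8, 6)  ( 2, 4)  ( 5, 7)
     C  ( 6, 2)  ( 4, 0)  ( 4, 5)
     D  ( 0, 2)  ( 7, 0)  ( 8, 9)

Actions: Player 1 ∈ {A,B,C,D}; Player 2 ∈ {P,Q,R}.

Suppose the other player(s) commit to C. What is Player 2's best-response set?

u_2(P vs C) = 2
u_2(Q vs C) = 0
u_2(R vs C) = 5
max payoff 5 at {R}

P2 best: {R}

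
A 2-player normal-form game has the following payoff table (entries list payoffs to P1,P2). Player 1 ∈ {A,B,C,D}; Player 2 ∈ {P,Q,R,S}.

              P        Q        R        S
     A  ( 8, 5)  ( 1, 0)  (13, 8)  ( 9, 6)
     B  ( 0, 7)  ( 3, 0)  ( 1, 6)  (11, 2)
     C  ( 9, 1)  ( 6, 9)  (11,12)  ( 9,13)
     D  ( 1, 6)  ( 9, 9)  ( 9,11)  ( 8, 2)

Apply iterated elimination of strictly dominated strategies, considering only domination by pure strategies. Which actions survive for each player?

IESDS → P1:{A,B,C} P2:{P,R,S}

P2 drop Q (R beats it: A:8>0 B:6>0 C:12>9 D:11>9)
P1 drop D (A beats it: P:8>1 R:13>9 S:9>8)
P1→{A,B,C} P2→{P,R,S}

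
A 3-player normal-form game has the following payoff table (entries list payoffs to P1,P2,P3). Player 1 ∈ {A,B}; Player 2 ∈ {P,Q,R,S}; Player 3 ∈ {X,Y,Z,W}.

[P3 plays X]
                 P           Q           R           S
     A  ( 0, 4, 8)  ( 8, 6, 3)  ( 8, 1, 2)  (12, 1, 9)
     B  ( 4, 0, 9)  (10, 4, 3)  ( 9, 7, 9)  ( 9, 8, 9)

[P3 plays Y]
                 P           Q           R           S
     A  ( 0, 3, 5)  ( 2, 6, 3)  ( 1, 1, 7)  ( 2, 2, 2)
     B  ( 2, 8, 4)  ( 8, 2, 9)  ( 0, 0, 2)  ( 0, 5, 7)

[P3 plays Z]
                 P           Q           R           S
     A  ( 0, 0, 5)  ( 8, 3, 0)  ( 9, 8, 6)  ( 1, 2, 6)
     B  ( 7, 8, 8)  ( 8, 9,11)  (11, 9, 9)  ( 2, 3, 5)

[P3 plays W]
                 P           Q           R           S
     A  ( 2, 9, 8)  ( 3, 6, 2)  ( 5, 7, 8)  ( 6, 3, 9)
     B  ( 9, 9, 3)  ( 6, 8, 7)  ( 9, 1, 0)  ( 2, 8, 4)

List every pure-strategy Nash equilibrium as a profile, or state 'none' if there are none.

NE set: (B,Q,Z), (B,R,Z)

(A,P,X): not NE [P1→B gives 4>0; P2→Q gives 6>4]
(A,P,Y): not NE [P1→B gives 2>0; P2→Q gives 6>3; P3→W gives 8>5]
(A,P,Z): not NE [P1→B gives 7>0; P2→R gives 8>0; P3→W gives 8>5]
(A,P,W): not NE [P1→B gives 9>2]
(A,Q,X): not NE [P1→B gives 10>8]
(A,Q,Y): not NE [P1→B gives 8>2]
(A,Q,Z): not NE [P2→R gives 8>3; P3→Y gives 3>0]
(A,Q,W): not NE [P1→B gives 6>3; P2→P gives 9>6; P3→Y gives 3>2]
(A,R,X): not NE [P1→B gives 9>8; P2→Q gives 6>1; P3→W gives 8>2]
(A,R,Y): not NE [P2→Q gives 6>1; P3→W gives 8>7]
(A,R,Z): not NE [P1→B gives 11>9; P3→W gives 8>6]
(A,R,W): not NE [P1→B gives 9>5; P2→P gives 9>7]
(A,S,X): not NE [P2→Q gives 6>1]
(A,S,Y): not NE [P2→Q gives 6>2; P3→W gives 9>2]
(A,S,Z): not NE [P1→B gives 2>1; P2→R gives 8>2; P3→W gives 9>6]
(A,S,W): not NE [P2→P gives 9>3]
(B,P,X): not NE [P2→S gives 8>0]
(B,P,Y): not NE [P3→X gives 9>4]
(B,P,Z): not NE [P2→R gives 9>8; P3→X gives 9>8]
(B,P,W): not NE [P3→X gives 9>3]
(B,Q,X): not NE [P2→S gives 8>4; P3→Z gives 11>3]
(B,Q,Y): not NE [P2→P gives 8>2; P3→Z gives 11>9]
(B,Q,Z): NE
(B,Q,W): not NE [P2→P gives 9>8; P3→Z gives 11>7]
(B,R,X): not NE [P2→S gives 8>7]
(B,R,Y): not NE [P1→A gives 1>0; P2→P gives 8>0; P3→Z gives 9>2]
(B,R,Z): NE
(B,R,W): not NE [P2→P gives 9>1; P3→Z gives 9>0]
(B,S,X): not NE [P1→A gives 12>9]
(B,S,Y): not NE [P1→A gives 2>0; P2→P gives 8>5; P3→X gives 9>7]
(B,S,Z): not NE [P2→R gives 9>3; P3→X gives 9>5]
(B,S,W): not NE [P1→A gives 6>2; P2→P gives 9>8; P3→X gives 9>4]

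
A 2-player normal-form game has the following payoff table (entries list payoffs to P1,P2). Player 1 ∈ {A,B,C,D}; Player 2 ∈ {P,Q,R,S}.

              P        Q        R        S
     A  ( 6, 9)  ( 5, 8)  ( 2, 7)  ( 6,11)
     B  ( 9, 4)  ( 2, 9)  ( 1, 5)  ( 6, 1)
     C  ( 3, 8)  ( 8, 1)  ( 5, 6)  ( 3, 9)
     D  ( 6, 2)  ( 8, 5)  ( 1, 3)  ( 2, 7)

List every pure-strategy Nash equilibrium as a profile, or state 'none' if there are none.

(A,P): not NE [P1→B gives 9>6; P2→S gives 11>9]
(A,Q): not NE [P1→D gives 8>5; P2→S gives 11>8]
(A,R): not NE [P1→C gives 5>2; P2→S gives 11>7]
(A,S): NE
(B,P): not NE [P2→Q gives 9>4]
(B,Q): not NE [P1→D gives 8>2]
(B,R): not NE [P1→C gives 5>1; P2→Q gives 9>5]
(B,S): not NE [P2→Q gives 9>1]
(C,P): not NE [P1→B gives 9>3; P2→S gives 9>8]
(C,Q): not NE [P2→S gives 9>1]
(C,R): not NE [P2→S gives 9>6]
(C,S): not NE [P1→B gives 6>3]
(D,P): not NE [P1→B gives 9>6; P2→S gives 7>2]
(D,Q): not NE [P2→S gives 7>5]
(D,R): not NE [P1→C gives 5>1; P2→S gives 7>3]
(D,S): not NE [P1→B gives 6>2]

NE set: (A,S)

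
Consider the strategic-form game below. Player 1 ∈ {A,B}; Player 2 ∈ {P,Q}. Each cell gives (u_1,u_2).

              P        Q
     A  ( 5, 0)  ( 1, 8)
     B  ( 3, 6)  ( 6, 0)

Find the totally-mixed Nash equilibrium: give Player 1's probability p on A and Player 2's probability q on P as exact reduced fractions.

P1 mixes 3/7 on A; P2 mixes 5/7 on P

P1 indiff ⇒ q·5+(1-q)·1 = q·3+(1-q)·6 ⇒ q(2) = (1-q)(5) ⇒ q = 5/7
P2 indiff ⇒ p·0+(1-p)·6 = p·8+(1-p)·0 ⇒ p(-8) = (1-p)(-6) ⇒ p = 3/7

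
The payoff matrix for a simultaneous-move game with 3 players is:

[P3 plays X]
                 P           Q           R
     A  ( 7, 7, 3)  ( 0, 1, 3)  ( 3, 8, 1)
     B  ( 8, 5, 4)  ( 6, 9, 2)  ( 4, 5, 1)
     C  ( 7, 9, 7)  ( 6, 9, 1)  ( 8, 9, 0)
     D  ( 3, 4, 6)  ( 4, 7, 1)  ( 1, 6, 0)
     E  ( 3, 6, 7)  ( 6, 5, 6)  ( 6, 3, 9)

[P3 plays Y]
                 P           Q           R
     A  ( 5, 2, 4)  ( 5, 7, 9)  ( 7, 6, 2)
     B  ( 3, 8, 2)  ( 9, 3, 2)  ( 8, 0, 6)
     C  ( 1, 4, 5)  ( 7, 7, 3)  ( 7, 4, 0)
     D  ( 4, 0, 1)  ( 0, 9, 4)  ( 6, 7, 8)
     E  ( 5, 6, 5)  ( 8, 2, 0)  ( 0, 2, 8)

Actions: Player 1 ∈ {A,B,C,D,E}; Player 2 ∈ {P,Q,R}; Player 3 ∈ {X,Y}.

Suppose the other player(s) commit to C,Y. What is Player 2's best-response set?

P2 best: {Q}

u_2(P vs C,Y) = 4
u_2(Q vs C,Y) = 7
u_2(R vs C,Y) = 4
max payoff 7 at {Q}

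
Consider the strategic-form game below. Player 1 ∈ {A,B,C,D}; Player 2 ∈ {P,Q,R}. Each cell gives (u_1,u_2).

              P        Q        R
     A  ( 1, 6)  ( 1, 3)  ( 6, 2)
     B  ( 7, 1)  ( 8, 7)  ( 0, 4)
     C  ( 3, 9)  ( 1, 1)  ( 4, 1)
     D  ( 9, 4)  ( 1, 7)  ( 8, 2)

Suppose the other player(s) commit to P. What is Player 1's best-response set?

P1 best: {D}

u_1(A vs P) = 1
u_1(B vs P) = 7
u_1(C vs P) = 3
u_1(D vs P) = 9
max payoff 9 at {D}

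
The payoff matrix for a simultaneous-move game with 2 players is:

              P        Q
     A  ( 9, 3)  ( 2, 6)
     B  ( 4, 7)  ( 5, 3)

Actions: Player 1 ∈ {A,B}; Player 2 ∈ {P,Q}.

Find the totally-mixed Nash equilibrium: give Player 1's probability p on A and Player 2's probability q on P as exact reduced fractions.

P1 indiff ⇒ q·9+(1-q)·2 = q·4+(1-q)·5 ⇒ q(5) = (1-q)(3) ⇒ q = 3/8
P2 indiff ⇒ p·3+(1-p)·7 = p·6+(1-p)·3 ⇒ p(-3) = (1-p)(-4) ⇒ p = 4/7

P1 mixes 4/7 on A; P2 mixes 3/8 on P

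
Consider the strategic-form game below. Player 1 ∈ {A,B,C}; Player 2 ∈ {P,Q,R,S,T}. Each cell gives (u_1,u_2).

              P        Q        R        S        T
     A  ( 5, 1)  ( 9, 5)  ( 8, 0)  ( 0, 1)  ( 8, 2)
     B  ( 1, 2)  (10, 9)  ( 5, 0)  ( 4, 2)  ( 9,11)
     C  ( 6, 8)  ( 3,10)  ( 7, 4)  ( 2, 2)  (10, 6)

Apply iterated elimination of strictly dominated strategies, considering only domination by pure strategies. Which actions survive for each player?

Survivors P1:{B,C} P2:{Q,T}

P2 drop P (Q beats it: A:5>1 B:9>2 C:10>8)
P2 drop R (Q beats it: A:5>0 B:9>0 C:10>4)
P1 drop A (B beats it: Q:10>9 S:4>0 T:9>8)
P2 drop S (Q beats it: B:9>2 C:10>2)
P1→{B,C} P2→{Q,T}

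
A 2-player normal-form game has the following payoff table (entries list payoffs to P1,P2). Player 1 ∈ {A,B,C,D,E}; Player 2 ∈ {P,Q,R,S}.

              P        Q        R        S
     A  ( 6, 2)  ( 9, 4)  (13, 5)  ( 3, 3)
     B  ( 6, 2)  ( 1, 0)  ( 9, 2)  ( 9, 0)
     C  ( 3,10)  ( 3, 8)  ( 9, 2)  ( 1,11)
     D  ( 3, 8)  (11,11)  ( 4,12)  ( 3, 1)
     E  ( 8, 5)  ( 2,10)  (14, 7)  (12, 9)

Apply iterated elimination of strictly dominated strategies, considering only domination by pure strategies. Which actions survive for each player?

IESDS → P1:{A,D,E} P2:{Q,R}

P1 drop B (E beats it: P:8>6 Q:2>1 R:14>9 S:12>9)
P1 drop C (A beats it: P:6>3 Q:9>3 R:13>9 S:3>1)
P2 drop P (Q beats it: A:4>2 D:11>8 E:10>5)
P2 drop S (Q beats it: A:4>3 D:11>1 E:10>9)
P1→{A,D,E} P2→{Q,R}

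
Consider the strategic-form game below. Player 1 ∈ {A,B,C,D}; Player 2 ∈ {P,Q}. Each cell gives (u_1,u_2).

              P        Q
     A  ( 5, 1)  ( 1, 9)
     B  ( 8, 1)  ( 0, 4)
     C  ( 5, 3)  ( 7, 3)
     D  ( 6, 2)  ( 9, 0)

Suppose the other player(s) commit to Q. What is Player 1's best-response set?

u_1(A vs Q) = 1
u_1(B vs Q) = 0
u_1(C vs Q) = 7
u_1(D vs Q) = 9
max payoff 9 at {D}

argmax u_1 = {D}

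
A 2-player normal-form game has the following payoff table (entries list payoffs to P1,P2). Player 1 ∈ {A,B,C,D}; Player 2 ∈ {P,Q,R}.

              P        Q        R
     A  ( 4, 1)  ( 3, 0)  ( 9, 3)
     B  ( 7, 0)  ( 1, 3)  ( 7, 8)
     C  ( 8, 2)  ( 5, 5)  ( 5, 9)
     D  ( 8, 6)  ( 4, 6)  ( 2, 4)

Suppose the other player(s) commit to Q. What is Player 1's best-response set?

BR_1 = {C}

u_1(A vs Q) = 3
u_1(B vs Q) = 1
u_1(C vs Q) = 5
u_1(D vs Q) = 4
max payoff 5 at {C}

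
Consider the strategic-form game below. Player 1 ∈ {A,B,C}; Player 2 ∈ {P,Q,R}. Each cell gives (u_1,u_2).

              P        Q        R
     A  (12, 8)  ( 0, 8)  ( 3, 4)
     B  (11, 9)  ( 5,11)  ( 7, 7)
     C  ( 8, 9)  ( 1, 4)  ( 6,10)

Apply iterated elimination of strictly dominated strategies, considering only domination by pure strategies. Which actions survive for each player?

Remaining: P1:{A,B} P2:{P,Q}

P1 drop C (B beats it: P:11>8 Q:5>1 R:7>6)
P2 drop R (P beats it: A:8>4 B:9>7)
P1→{A,B} P2→{P,Q}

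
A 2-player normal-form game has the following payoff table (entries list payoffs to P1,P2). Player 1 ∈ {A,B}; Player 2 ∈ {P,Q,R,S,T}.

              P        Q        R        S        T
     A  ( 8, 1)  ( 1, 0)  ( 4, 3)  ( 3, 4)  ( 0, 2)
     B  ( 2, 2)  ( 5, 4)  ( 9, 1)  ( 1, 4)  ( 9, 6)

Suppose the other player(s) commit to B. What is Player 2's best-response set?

P2 best: {T}

u_2(P vs B) = 2
u_2(Q vs B) = 4
u_2(R vs B) = 1
u_2(S vs B) = 4
u_2(T vs B) = 6
max payoff 6 at {T}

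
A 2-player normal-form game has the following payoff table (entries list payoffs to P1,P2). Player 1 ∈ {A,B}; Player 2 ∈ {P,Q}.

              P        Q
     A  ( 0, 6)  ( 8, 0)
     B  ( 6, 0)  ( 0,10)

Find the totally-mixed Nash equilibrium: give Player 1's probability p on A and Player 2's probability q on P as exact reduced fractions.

P1 indiff ⇒ q·0+(1-q)·8 = q·6+(1-q)·0 ⇒ q(-6) = (1-q)(-8) ⇒ q = 4/7
P2 indiff ⇒ p·6+(1-p)·0 = p·0+(1-p)·10 ⇒ p(6) = (1-p)(10) ⇒ p = 5/8

P1 mixes 5/8 on A; P2 mixes 4/7 on P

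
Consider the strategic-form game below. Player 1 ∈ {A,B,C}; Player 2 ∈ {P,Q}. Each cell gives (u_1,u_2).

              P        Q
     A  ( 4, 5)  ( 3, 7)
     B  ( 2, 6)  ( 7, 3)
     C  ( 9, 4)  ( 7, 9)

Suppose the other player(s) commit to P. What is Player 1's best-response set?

P1 best: {C}

u_1(A vs P) = 4
u_1(B vs P) = 2
u_1(C vs P) = 9
max payoff 9 at {C}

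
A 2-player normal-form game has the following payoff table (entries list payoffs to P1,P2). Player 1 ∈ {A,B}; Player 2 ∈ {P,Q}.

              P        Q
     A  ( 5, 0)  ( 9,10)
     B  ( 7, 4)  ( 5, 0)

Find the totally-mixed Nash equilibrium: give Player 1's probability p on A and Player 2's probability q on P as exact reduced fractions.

P1 indiff ⇒ q·5+(1-q)·9 = q·7+(1-q)·5 ⇒ q(-2) = (1-q)(-4) ⇒ q = 2/3
P2 indiff ⇒ p·0+(1-p)·4 = p·10+(1-p)·0 ⇒ p(-10) = (1-p)(-4) ⇒ p = 2/7

(p,q) = (2/7, 2/3)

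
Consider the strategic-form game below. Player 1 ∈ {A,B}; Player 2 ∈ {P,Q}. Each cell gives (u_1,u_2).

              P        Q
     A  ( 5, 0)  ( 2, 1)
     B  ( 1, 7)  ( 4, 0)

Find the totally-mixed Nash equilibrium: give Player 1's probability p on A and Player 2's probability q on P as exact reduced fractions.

P1 indiff ⇒ q·5+(1-q)·2 = q·1+(1-q)·4 ⇒ q(4) = (1-q)(2) ⇒ q = 1/3
P2 indiff ⇒ p·0+(1-p)·7 = p·1+(1-p)·0 ⇒ p(-1) = (1-p)(-7) ⇒ p = 7/8

p=7/8, q=1/3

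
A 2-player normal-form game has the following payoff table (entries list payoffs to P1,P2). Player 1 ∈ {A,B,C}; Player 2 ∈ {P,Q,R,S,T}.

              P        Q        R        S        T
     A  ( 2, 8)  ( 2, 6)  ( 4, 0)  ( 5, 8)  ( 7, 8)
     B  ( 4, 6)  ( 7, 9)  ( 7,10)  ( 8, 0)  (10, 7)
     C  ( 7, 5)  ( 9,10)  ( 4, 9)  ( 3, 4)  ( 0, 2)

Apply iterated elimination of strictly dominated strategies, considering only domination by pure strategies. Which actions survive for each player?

Remaining: P1:{B,C} P2:{Q,R}

P1 drop A (B beats it: P:4>2 Q:7>2 R:7>4 S:8>5 T:10>7)
P2 drop P (Q beats it: B:9>6 C:10>5)
P2 drop S (Q beats it: B:9>0 C:10>4)
P2 drop T (Q beats it: B:9>7 C:10>2)
P1→{B,C} P2→{Q,R}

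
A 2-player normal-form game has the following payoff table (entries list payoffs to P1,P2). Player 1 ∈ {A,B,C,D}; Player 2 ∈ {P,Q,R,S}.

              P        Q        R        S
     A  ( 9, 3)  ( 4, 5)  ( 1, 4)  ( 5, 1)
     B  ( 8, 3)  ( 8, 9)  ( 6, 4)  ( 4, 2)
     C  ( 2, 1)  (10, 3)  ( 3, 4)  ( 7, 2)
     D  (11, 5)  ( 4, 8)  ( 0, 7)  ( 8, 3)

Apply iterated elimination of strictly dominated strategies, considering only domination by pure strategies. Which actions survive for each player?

P2 drop P (Q beats it: A:5>3 B:9>3 C:3>1 D:8>5)
P1 drop A (C beats it: Q:10>4 R:3>1 S:7>5)
P2 drop S (Q beats it: B:9>2 C:3>2 D:8>3)
P1 drop D (B beats it: Q:8>4 R:6>0)
P1→{B,C} P2→{Q,R}

IESDS → P1:{B,C} P2:{Q,R}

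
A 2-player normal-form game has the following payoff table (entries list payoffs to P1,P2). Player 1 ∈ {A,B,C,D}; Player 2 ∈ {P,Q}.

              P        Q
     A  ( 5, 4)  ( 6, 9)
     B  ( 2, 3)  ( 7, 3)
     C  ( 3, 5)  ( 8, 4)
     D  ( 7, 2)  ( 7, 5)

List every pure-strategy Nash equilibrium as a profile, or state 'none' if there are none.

(A,P): not NE [P1→D gives 7>5; P2→Q gives 9>4]
(A,Q): not NE [P1→C gives 8>6]
(B,P): not NE [P1→D gives 7>2]
(B,Q): not NE [P1→C gives 8>7]
(C,P): not NE [P1→D gives 7>3]
(C,Q): not NE [P2→P gives 5>4]
(D,P): not NE [P2→Q gives 5>2]
(D,Q): not NE [P1→C gives 8>7]

PSNE: ∅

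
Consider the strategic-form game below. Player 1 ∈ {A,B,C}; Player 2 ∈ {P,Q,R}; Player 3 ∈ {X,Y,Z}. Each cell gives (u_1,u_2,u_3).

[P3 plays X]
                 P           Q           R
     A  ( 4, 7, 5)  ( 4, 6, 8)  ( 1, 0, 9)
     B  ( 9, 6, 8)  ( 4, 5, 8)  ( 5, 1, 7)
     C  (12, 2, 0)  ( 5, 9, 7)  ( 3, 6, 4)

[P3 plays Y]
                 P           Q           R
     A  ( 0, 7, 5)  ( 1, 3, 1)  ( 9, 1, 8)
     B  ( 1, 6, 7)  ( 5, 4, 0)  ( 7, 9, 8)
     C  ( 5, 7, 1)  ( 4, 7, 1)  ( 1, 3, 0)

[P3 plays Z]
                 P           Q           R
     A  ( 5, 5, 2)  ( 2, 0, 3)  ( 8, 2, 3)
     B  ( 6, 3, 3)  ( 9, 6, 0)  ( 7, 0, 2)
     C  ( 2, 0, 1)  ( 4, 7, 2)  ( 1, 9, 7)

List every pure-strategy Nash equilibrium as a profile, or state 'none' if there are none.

NE set: (C,P,Y), (C,Q,X)

(A,P,X): not NE [P1→C gives 12>4]
(A,P,Y): not NE [P1→C gives 5>0]
(A,P,Z): not NE [P1→B gives 6>5; P3→Y gives 5>2]
(A,Q,X): not NE [P1→C gives 5>4; P2→P gives 7>6]
(A,Q,Y): not NE [P1→B gives 5>1; P2→P gives 7>3; P3→X gives 8>1]
(A,Q,Z): not NE [P1→B gives 9>2; P2→P gives 5>0; P3→X gives 8>3]
(A,R,X): not NE [P1→B gives 5>1; P2→P gives 7>0]
(A,R,Y): not NE [P2→P gives 7>1; P3→X gives 9>8]
(A,R,Z): not NE [P2→P gives 5>2; P3→X gives 9>3]
(B,P,X): not NE [P1→C gives 12>9]
(B,P,Y): not NE [P1→C gives 5>1; P2→R gives 9>6; P3→X gives 8>7]
(B,P,Z): not NE [P2→Q gives 6>3; P3→X gives 8>3]
(B,Q,X): not NE [P1→C gives 5>4; P2→P gives 6>5]
(B,Q,Y): not NE [P2→R gives 9>4; P3→X gives 8>0]
(B,Q,Z): not NE [P3→X gives 8>0]
(B,R,X): not NE [P2→P gives 6>1; P3→Y gives 8>7]
(B,R,Y): not NE [P1→A gives 9>7]
(B,R,Z): not NE [P1→A gives 8>7; P2→Q gives 6>0; P3→Y gives 8>2]
(C,P,X): not NE [P2→Q gives 9>2; P3→Z gives 1>0]
(C,P,Y): NE
(C,P,Z): not NE [P1→B gives 6>2; P2→R gives 9>0]
(C,Q,X): NE
(C,Q,Y): not NE [P1→B gives 5>4; P3→X gives 7>1]
(C,Q,Z): not NE [P1→B gives 9>4; P2→R gives 9>7; P3→X gives 7>2]
(C,R,X): not NE [P1→B gives 5>3; P2→Q gives 9>6; P3→Z gives 7>4]
(C,R,Y): not NE [P1→A gives 9>1; P2→Q gives 7>3; P3→Z gives 7>0]
(C,R,Z): not NE [P1→A gives 8>1]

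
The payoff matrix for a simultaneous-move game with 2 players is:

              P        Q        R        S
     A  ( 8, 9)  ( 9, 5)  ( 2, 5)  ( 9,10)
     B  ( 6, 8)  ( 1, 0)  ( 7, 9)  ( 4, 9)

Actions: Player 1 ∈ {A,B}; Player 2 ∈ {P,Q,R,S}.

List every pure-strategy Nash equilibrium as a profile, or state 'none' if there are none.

Nash profiles: (A,S), (B,R)

(A,P): not NE [P2→S gives 10>9]
(A,Q): not NE [P2→S gives 10>5]
(A,R): not NE [P1→B gives 7>2; P2→S gives 10>5]
(A,S): NE
(B,P): not NE [P1→A gives 8>6; P2→S gives 9>8]
(B,Q): not NE [P1→A gives 9>1; P2→S gives 9>0]
(B,R): NE
(B,S): not NE [P1→A gives 9>4]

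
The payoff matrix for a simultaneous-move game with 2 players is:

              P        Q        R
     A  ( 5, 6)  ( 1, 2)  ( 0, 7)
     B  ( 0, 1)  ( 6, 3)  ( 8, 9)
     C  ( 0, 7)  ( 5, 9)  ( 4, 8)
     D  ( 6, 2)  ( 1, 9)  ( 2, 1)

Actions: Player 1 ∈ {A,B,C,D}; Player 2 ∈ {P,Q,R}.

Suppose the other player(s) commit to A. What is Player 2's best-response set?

u_2(P vs A) = 6
u_2(Q vs A) = 2
u_2(R vs A) = 7
max payoff 7 at {R}

BR_2 = {R}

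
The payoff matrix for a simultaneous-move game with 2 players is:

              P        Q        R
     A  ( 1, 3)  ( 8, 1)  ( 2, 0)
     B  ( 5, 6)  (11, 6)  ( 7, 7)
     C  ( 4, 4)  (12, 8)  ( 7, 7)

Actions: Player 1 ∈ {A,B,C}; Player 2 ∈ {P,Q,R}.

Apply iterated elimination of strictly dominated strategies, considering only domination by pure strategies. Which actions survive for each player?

P1 drop A (B beats it: P:5>1 Q:11>8 R:7>2)
P2 drop P (R beats it: B:7>6 C:7>4)
P1→{B,C} P2→{Q,R}

IESDS → P1:{B,C} P2:{Q,R}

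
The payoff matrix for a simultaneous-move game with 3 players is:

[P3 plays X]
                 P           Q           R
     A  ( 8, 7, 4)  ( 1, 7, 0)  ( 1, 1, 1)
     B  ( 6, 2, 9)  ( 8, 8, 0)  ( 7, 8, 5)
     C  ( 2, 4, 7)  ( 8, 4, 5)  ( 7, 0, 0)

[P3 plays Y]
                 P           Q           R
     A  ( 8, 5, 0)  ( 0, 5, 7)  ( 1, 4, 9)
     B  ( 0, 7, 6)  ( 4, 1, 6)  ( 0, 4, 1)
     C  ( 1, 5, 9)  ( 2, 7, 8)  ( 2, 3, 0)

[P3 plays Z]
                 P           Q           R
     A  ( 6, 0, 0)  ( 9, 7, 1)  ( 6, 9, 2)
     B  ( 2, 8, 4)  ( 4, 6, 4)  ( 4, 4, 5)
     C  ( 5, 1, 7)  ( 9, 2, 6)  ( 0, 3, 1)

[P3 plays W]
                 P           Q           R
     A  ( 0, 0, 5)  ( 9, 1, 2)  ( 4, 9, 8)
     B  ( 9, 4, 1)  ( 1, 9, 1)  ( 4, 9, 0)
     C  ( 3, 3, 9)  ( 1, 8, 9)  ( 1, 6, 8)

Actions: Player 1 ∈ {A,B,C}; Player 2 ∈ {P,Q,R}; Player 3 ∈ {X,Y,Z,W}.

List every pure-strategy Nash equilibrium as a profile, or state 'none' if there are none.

NE set: (B,R,X)

(A,P,X): not NE [P3→W gives 5>4]
(A,P,Y): not NE [P3→W gives 5>0]
(A,P,Z): not NE [P2→R gives 9>0; P3→W gives 5>0]
(A,P,W): not NE [P1→B gives 9>0; P2→R gives 9>0]
(A,Q,X): not NE [P1→C gives 8>1; P3→Y gives 7>0]
(A,Q,Y): not NE [P1→B gives 4>0]
(A,Q,Z): not NE [P2→R gives 9>7; P3→Y gives 7>1]
(A,Q,W): not NE [P2→R gives 9>1; P3→Y gives 7>2]
(A,R,X): not NE [P1→C gives 7>1; P2→Q gives 7>1; P3→Y gives 9>1]
(A,R,Y): not NE [P1→C gives 2>1; P2→Q gives 5>4]
(A,R,Z): not NE [P3→Y gives 9>2]
(A,R,W): not NE [P3→Y gives 9>8]
(B,P,X): not NE [P1→A gives 8>6; P2→R gives 8>2]
(B,P,Y): not NE [P1→A gives 8>0; P3→X gives 9>6]
(B,P,Z): not NE [P1→A gives 6>2; P3→X gives 9>4]
(B,P,W): not NE [P2→R gives 9>4; P3→X gives 9>1]
(B,Q,X): not NE [P3→Y gives 6>0]
(B,Q,Y): not NE [P2→P gives 7>1]
(B,Q,Z): not NE [P1→C gives 9>4; P2→P gives 8>6; P3→Y gives 6>4]
(B,Q,W): not NE [P1→A gives 9>1; P3→Y gives 6>1]
(B,R,X): NE
(B,R,Y): not NE [P1→C gives 2>0; P2→P gives 7>4; P3→Z gives 5>1]
(B,R,Z): not NE [P1→A gives 6>4; P2→P gives 8>4]
(B,R,W): not NE [P3→Z gives 5>0]
(C,P,X): not NE [P1→A gives 8>2; P3→W gives 9>7]
(C,P,Y): not NE [P1→A gives 8>1; P2→Q gives 7>5]
(C,P,Z): not NE [P1→A gives 6>5; P2→R gives 3>1; P3→W gives 9>7]
(C,P,W): not NE [P1→B gives 9>3; P2→Q gives 8>3]
(C,Q,X): not NE [P3→W gives 9>5]
(C,Q,Y): not NE [P1→B gives 4>2; P3→W gives 9>8]
(C,Q,Z): not NE [P2→R gives 3>2; P3→W gives 9>6]
(C,Q,W): not NE [P1→A gives 9>1]
(C,R,X): not NE [P2→Q gives 4>0; P3→W gives 8>0]
(C,R,Y): not NE [P2→Q gives 7>3; P3→W gives 8>0]
(C,R,Z): not NE [P1→A gives 6>0; P3→W gives 8>1]
(C,R,W): not NE [P1→B gives 4>1; P2→Q gives 8>6]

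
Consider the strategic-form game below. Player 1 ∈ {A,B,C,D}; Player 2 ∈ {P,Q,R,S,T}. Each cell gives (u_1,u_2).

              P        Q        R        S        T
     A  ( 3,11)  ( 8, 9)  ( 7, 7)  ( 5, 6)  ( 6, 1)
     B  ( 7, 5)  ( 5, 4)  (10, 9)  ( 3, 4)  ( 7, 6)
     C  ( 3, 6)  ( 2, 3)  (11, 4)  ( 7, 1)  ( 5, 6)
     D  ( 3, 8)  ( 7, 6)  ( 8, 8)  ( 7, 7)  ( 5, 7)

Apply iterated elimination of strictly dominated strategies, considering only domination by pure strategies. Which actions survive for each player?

Remaining: P1:{B,C} P2:{P,R,T}

P2 drop Q (P beats it: A:11>9 B:5>4 C:6>3 D:8>6)
P2 drop S (P beats it: A:11>6 B:5>4 C:6>1 D:8>7)
P1 drop A (B beats it: P:7>3 R:10>7 T:7>6)
P1 drop D (B beats it: P:7>3 R:10>8 T:7>5)
P1→{B,C} P2→{P,R,T}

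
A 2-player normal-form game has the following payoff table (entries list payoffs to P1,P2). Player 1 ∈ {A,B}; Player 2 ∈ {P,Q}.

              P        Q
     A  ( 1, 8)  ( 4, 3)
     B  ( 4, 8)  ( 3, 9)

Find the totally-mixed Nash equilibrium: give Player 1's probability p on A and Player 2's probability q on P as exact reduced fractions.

p=1/6, q=1/4

P1 indiff ⇒ q·1+(1-q)·4 = q·4+(1-q)·3 ⇒ q(-3) = (1-q)(-1) ⇒ q = 1/4
P2 indiff ⇒ p·8+(1-p)·8 = p·3+(1-p)·9 ⇒ p(5) = (1-p)(1) ⇒ p = 1/6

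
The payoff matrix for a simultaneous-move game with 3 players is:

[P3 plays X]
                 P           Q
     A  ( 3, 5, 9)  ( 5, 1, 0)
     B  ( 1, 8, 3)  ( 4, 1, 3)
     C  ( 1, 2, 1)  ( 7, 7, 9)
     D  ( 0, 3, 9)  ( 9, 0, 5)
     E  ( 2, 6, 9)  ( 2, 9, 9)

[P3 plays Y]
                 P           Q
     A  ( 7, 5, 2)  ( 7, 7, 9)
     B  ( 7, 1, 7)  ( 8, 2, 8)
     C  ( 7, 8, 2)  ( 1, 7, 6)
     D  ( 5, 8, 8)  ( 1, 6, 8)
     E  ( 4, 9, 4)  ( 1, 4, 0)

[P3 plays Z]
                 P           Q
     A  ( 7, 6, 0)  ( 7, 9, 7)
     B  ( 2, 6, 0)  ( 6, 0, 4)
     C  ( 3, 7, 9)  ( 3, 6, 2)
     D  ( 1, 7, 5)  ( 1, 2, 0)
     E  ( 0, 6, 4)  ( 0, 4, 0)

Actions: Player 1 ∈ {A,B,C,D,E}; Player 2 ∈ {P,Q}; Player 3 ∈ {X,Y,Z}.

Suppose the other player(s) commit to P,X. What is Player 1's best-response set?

BR_1 = {A}

u_1(A vs P,X) = 3
u_1(B vs P,X) = 1
u_1(C vs P,X) = 1
u_1(D vs P,X) = 0
u_1(E vs P,X) = 2
max payoff 3 at {A}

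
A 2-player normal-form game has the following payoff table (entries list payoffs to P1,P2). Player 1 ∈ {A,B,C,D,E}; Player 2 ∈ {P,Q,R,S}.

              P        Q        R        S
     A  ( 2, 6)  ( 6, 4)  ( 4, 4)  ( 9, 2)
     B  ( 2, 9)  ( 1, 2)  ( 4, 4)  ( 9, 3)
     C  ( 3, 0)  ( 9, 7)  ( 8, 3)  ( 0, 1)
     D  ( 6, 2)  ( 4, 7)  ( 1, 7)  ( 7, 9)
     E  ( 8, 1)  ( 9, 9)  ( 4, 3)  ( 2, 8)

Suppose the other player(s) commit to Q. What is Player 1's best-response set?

u_1(A vs Q) = 6
u_1(B vs Q) = 1
u_1(C vs Q) = 9
u_1(D vs Q) = 4
u_1(E vs Q) = 9
max payoff 9 at {C,E}

P1 best: {C,E}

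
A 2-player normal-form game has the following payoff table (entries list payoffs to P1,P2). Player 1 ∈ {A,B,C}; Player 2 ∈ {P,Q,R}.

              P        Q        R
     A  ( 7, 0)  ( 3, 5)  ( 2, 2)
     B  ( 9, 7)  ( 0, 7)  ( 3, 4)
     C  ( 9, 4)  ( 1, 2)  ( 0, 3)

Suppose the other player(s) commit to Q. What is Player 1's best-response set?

u_1(A vs Q) = 3
u_1(B vs Q) = 0
u_1(C vs Q) = 1
max payoff 3 at {A}

BR_1 = {A}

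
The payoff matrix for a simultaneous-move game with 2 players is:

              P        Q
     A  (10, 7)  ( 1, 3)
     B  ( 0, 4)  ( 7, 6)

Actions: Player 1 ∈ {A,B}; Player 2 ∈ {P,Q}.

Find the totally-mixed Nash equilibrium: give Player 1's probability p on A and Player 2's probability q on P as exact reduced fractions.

P1 indiff ⇒ q·10+(1-q)·1 = q·0+(1-q)·7 ⇒ q(10) = (1-q)(6) ⇒ q = 3/8
P2 indiff ⇒ p·7+(1-p)·4 = p·3+(1-p)·6 ⇒ p(4) = (1-p)(2) ⇒ p = 1/3

(p,q) = (1/3, 3/8)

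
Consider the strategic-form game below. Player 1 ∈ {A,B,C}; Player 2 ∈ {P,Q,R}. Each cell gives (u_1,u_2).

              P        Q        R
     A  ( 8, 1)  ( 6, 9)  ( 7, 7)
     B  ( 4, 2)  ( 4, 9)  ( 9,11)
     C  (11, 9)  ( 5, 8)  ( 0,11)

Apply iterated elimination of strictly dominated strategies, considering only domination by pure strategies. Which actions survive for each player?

IESDS → P1:{A,B} P2:{Q,R}

P2 drop P (R beats it: A:7>1 B:11>2 C:11>9)
P1 drop C (A beats it: Q:6>5 R:7>0)
P1→{A,B} P2→{Q,R}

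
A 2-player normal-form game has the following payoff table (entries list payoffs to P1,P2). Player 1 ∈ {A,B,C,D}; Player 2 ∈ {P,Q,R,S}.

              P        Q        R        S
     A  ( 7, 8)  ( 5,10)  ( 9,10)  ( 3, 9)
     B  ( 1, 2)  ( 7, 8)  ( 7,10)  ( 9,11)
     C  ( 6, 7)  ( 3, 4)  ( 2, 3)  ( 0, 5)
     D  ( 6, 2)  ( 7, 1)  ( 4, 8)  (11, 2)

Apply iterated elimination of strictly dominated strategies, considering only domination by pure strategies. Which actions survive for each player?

Survivors P1:{A,B,D} P2:{Q,R,S}

P1 drop C (A beats it: P:7>6 Q:5>3 R:9>2 S:3>0)
P2 drop P (R beats it: A:10>8 B:10>2 D:8>2)
P1→{A,B,D} P2→{Q,R,S}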